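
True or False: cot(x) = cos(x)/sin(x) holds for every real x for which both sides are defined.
True.

Claim: cot(x) = cos(x)/sin(x).
Reasoning: cot(x) is defined as 1/tan(x) = 1/(sin(x)/cos(x)) = cos(x)/sin(x), wherever sin(x) ≠ 0.
So the two sides agree for every real x for which both sides are defined.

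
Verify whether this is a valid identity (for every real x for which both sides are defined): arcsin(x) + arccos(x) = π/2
Claim: arcsin(x) + arccos(x) = π/2.
Reasoning: Both sides are defined for -1 ≤ x ≤ 1. Let θ = arcsin(x), so sin θ = x and θ ∈ [-π/2, π/2]. Then cos(π/2 - θ) = sin θ = x and π/2 - θ ∈ [0, π], which is exactly the range of arccos, so arccos(x) = π/2 - θ. Adding: arcsin(x) + arccos(x) = θ + (π/2 - θ) = π/2.
So the two sides agree for every real x for which both sides are defined.

Conclusion: Yes, this is an identity.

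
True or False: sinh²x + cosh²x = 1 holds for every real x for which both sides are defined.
False.

Claim: sinh²x + cosh²x = 1.
Test a specific point where both sides are defined: x = 4.
LHS = sinh²x + cosh²x ≈ 1490.4792
RHS = 1 ≈ 1.0000
Since 1490.4792 ≠ 1.0000, the equation fails at this point, so it cannot hold for every real x for which both sides are defined.
The correct hyperbolic identity is cosh²x - sinh²x = 1 (a difference); the sum sinh²x + cosh²x equals cosh(2x).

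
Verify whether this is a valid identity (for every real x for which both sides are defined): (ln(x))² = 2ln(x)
No, this is NOT an identity.

Claim: (ln(x))² = 2ln(x).
Test a specific point where both sides are defined: x = 3/2.
LHS = (ln(x))² ≈ 0.1644
RHS = 2ln(x) ≈ 0.8109
Since 0.1644 ≠ 0.8109, the equation fails at this point, so it cannot hold for every real x for which both sides are defined.
2ln(x) equals ln(x²), which is not the same as (ln x)².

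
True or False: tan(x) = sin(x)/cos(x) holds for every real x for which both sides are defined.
Claim: tan(x) = sin(x)/cos(x).
Reasoning: For an angle x whose terminal point on the unit circle is (cos x, sin x), tan(x) is defined as the ratio (second coordinate)/(first coordinate) = sin(x)/cos(x), wherever cos(x) ≠ 0.
So the two sides agree for every real x for which both sides are defined.

Conclusion: True.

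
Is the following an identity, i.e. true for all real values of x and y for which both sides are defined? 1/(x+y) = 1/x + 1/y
No, this is NOT an identity.

Claim: 1/(x+y) = 1/x + 1/y.
Test a specific point where both sides are defined: x = 1, y = -2.
LHS = 1/(x+y) ≈ -1.0000
RHS = 1/x + 1/y ≈ 0.5000
Since -1.0000 ≠ 0.5000, the equation fails at this point, so it cannot hold for all real values of x and y for which both sides are defined.
1/x + 1/y = (x+y)/(xy), which is not 1/(x+y).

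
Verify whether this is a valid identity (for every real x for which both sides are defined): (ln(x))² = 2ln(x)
Claim: (ln(x))² = 2ln(x).
Test a specific point where both sides are defined: x = 3.
LHS = (ln(x))² ≈ 1.2069
RHS = 2ln(x) ≈ 2.1972
Since 1.2069 ≠ 2.1972, the equation fails at this point, so it cannot hold for every real x for which both sides are defined.
2ln(x) equals ln(x²), which is not the same as (ln x)².

Conclusion: No, this is NOT an identity.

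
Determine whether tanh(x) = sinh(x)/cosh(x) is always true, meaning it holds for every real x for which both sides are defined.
Claim: tanh(x) = sinh(x)/cosh(x).
Reasoning: tanh(x) is defined as sinh(x)/cosh(x) = (e^x - e^-x)/(e^x + e^-x); cosh(x) ≥ 1 is never zero, so this holds for every real x.
So the two sides agree for every real x for which both sides are defined.

Conclusion: Yes, this is an identity.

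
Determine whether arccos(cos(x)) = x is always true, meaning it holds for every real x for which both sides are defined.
No, this is NOT an identity.

Claim: arccos(cos(x)) = x.
Test a specific point where both sides are defined: x = -π/6.
LHS = arccos(cos(x)) ≈ 0.5236
RHS = x ≈ -0.5236
Since 0.5236 ≠ -0.5236, the equation fails at this point, so it cannot hold for every real x for which both sides are defined.
arccos only returns values in [0, π], so arccos(cos(x)) = x holds only for x in that interval, not for all real x.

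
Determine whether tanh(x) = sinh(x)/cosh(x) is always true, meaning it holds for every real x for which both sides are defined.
Claim: tanh(x) = sinh(x)/cosh(x).
Reasoning: tanh(x) is defined as sinh(x)/cosh(x) = (e^x - e^-x)/(e^x + e^-x); cosh(x) ≥ 1 is never zero, so this holds for every real x.
So the two sides agree for every real x for which both sides are defined.

Conclusion: Yes, this is an identity.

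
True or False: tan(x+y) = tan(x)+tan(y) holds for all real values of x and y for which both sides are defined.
Claim: tan(x+y) = tan(x)+tan(y).
Test a specific point where both sides are defined: x = -π/3, y = 3π/4.
LHS = tan(x+y) ≈ 3.7321
RHS = tan(x)+tan(y) ≈ -2.7321
Since 3.7321 ≠ -2.7321, the equation fails at this point, so it cannot hold for all real values of x and y for which both sides are defined.
The correct formula is tan(x+y) = (tan(x) + tan(y))/(1 - tan(x)tan(y)).

Conclusion: False.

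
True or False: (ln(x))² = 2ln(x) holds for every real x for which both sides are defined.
False.

Claim: (ln(x))² = 2ln(x).
Test a specific point where both sides are defined: x = 3/2.
LHS = (ln(x))² ≈ 0.1644
RHS = 2ln(x) ≈ 0.8109
Since 0.1644 ≠ 0.8109, the equation fails at this point, so it cannot hold for every real x for which both sides are defined.
2ln(x) equals ln(x²), which is not the same as (ln x)².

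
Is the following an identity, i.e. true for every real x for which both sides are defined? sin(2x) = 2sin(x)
Claim: sin(2x) = 2sin(x).
Test a specific point where both sides are defined: x = π/3.
LHS = sin(2x) ≈ 0.8660
RHS = 2sin(x) ≈ 1.7321
Since 0.8660 ≠ 1.7321, the equation fails at this point, so it cannot hold for every real x for which both sides are defined.
The correct double-angle formula is sin(2x) = 2sin(x)cos(x).

Conclusion: No, this is NOT an identity.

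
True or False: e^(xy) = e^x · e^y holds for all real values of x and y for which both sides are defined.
Claim: e^(xy) = e^x · e^y.
Test a specific point where both sides are defined: x = 3/2, y = 2.
LHS = e^(xy) ≈ 20.0855
RHS = e^x · e^y ≈ 33.1155
Since 20.0855 ≠ 33.1155, the equation fails at this point, so it cannot hold for all real values of x and y for which both sides are defined.
e^x · e^y = e^(x+y), not e^(xy).

Conclusion: False.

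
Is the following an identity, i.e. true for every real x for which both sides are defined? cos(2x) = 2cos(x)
No, this is NOT an identity.

Claim: cos(2x) = 2cos(x).
Test a specific point where both sides are defined: x = -π/2.
LHS = cos(2x) ≈ -1.0000
RHS = 2cos(x) ≈ 0.0000
Since -1.0000 ≠ 0.0000, the equation fails at this point, so it cannot hold for every real x for which both sides are defined.
The correct double-angle formula is cos(2x) = cos²x - sin²x.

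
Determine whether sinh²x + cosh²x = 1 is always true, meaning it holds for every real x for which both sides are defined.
Claim: sinh²x + cosh²x = 1.
Test a specific point where both sides are defined: x = 2.
LHS = sinh²x + cosh²x ≈ 27.3082
RHS = 1 ≈ 1.0000
Since 27.3082 ≠ 1.0000, the equation fails at this point, so it cannot hold for every real x for which both sides are defined.
The correct hyperbolic identity is cosh²x - sinh²x = 1 (a difference); the sum sinh²x + cosh²x equals cosh(2x).

Conclusion: No, this is NOT an identity.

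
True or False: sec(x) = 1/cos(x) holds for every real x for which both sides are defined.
True.

Claim: sec(x) = 1/cos(x).
Reasoning: sec(x) is by definition the reciprocal of cos(x), wherever cos(x) ≠ 0.
So the two sides agree for every real x for which both sides are defined.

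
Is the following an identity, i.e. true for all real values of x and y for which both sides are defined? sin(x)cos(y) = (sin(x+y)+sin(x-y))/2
Claim: sin(x)cos(y) = (sin(x+y)+sin(x-y))/2.
Reasoning: sin(x+y) = sin(x)cos(y) + cos(x)sin(y) and sin(x-y) = sin(x)cos(y) - cos(x)sin(y). Adding, sin(x+y) + sin(x-y) = 2sin(x)cos(y); divide by 2.
So the two sides agree for all real values of x and y for which both sides are defined.

Conclusion: Yes, this is an identity.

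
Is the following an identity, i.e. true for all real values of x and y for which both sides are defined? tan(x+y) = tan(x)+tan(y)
No, this is NOT an identity.

Claim: tan(x+y) = tan(x)+tan(y).
Test a specific point where both sides are defined: x = 3π/4, y = 2π/3.
LHS = tan(x+y) ≈ 3.7321
RHS = tan(x)+tan(y) ≈ -2.7321
Since 3.7321 ≠ -2.7321, the equation fails at this point, so it cannot hold for all real values of x and y for which both sides are defined.
The correct formula is tan(x+y) = (tan(x) + tan(y))/(1 - tan(x)tan(y)).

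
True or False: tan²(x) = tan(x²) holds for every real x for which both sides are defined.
Claim: tan²(x) = tan(x²).
Test a specific point where both sides are defined: x = -π/6.
LHS = tan²(x) ≈ 0.3333
RHS = tan(x²) ≈ 0.2812
Since 0.3333 ≠ 0.2812, the equation fails at this point, so it cannot hold for every real x for which both sides are defined.
tan²(x) means (tan x)², squaring the output; tan(x²) squares the input. These are different functions.

Conclusion: False.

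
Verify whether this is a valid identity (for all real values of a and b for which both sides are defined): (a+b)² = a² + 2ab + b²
Yes, this is an identity.

Claim: (a+b)² = a² + 2ab + b².
Reasoning: Expand: (a+b)² = (a+b)(a+b) = a·a + a·b + b·a + b·b = a² + 2ab + b².
So the two sides agree for all real values of a and b for which both sides are defined.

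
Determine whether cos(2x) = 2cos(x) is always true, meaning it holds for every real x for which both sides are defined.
No, this is NOT an identity.

Claim: cos(2x) = 2cos(x).
Test a specific point where both sides are defined: x = -π/4.
LHS = cos(2x) ≈ 0.0000
RHS = 2cos(x) ≈ 1.4142
Since 0.0000 ≠ 1.4142, the equation fails at this point, so it cannot hold for every real x for which both sides are defined.
The correct double-angle formula is cos(2x) = cos²x - sin²x.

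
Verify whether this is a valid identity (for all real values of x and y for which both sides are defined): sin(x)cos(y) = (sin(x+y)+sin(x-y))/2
Yes, this is an identity.

Claim: sin(x)cos(y) = (sin(x+y)+sin(x-y))/2.
Reasoning: sin(x+y) = sin(x)cos(y) + cos(x)sin(y) and sin(x-y) = sin(x)cos(y) - cos(x)sin(y). Adding, sin(x+y) + sin(x-y) = 2sin(x)cos(y); divide by 2.
So the two sides agree for all real values of x and y for which both sides are defined.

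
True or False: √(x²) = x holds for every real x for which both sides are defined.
False.

Claim: √(x²) = x.
Test a specific point where both sides are defined: x = -2.
LHS = √(x²) ≈ 2.0000
RHS = x ≈ -2.0000
Since 2.0000 ≠ -2.0000, the equation fails at this point, so it cannot hold for every real x for which both sides are defined.
√(x²) = |x|, which differs from x whenever x < 0 (both sides are defined for every real x).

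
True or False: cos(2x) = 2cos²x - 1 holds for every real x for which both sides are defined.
Claim: cos(2x) = 2cos²x - 1.
Reasoning: cos(2x) = cos²x - sin²x. Replace sin²x by 1 - cos²x: cos²x - (1 - cos²x) = 2cos²x - 1.
So the two sides agree for every real x for which both sides are defined.

Conclusion: True.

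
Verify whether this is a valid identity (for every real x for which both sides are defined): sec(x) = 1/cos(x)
Claim: sec(x) = 1/cos(x).
Reasoning: sec(x) is by definition the reciprocal of cos(x), wherever cos(x) ≠ 0.
So the two sides agree for every real x for which both sides are defined.

Conclusion: Yes, this is an identity.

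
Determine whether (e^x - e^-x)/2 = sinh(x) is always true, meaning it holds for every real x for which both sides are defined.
Claim: (e^x - e^-x)/2 = sinh(x).
Reasoning: This is exactly the definition of the hyperbolic sine: sinh(x) := (e^x - e^-x)/2.
So the two sides agree for every real x for which both sides are defined.

Conclusion: Yes, this is an identity.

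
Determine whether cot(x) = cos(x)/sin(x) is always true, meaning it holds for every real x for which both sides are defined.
Claim: cot(x) = cos(x)/sin(x).
Reasoning: cot(x) is defined as 1/tan(x) = 1/(sin(x)/cos(x)) = cos(x)/sin(x), wherever sin(x) ≠ 0.
So the two sides agree for every real x for which both sides are defined.

Conclusion: Yes, this is an identity.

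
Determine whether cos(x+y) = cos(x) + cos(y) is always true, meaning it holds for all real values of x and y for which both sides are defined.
No, this is NOT an identity.

Claim: cos(x+y) = cos(x) + cos(y).
Test a specific point where both sides are defined: x = π/2, y = π.
LHS = cos(x+y) ≈ 0.0000
RHS = cos(x) + cos(y) ≈ -1.0000
Since 0.0000 ≠ -1.0000, the equation fails at this point, so it cannot hold for all real values of x and y for which both sides are defined.
The correct expansion is cos(x+y) = cos(x)cos(y) - sin(x)sin(y); cosine is not additive.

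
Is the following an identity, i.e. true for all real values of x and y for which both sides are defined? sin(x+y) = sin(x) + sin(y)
No, this is NOT an identity.

Claim: sin(x+y) = sin(x) + sin(y).
Test a specific point where both sides are defined: x = -π/3, y = -π/3.
LHS = sin(x+y) ≈ -0.8660
RHS = sin(x) + sin(y) ≈ -1.7321
Since -0.8660 ≠ -1.7321, the equation fails at this point, so it cannot hold for all real values of x and y for which both sides are defined.
The correct expansion is sin(x+y) = sin(x)cos(y) + cos(x)sin(y); sine is not additive.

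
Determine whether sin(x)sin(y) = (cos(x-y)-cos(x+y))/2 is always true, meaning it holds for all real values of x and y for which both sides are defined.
Claim: sin(x)sin(y) = (cos(x-y)-cos(x+y))/2.
Reasoning: cos(x-y) = cos(x)cos(y) + sin(x)sin(y) and cos(x+y) = cos(x)cos(y) - sin(x)sin(y). Subtracting, cos(x-y) - cos(x+y) = 2sin(x)sin(y); divide by 2.
So the two sides agree for all real values of x and y for which both sides are defined.

Conclusion: Yes, this is an identity.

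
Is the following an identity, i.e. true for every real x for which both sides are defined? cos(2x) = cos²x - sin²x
Yes, this is an identity.

Claim: cos(2x) = cos²x - sin²x.
Reasoning: Put y = x in the addition formula cos(x+y) = cos(x)cos(y) - sin(x)sin(y): cos(2x) = cos²x - sin²x.
So the two sides agree for every real x for which both sides are defined.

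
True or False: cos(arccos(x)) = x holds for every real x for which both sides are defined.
True.

Claim: cos(arccos(x)) = x.
Reasoning: For -1 ≤ x ≤ 1 (where arccos is defined), arccos(x) is by definition an angle whose cosine equals x. Taking the cosine of that angle returns x. (Note the other order, arccos(cos x) = x, is NOT an identity.)
So the two sides agree for every real x for which both sides are defined.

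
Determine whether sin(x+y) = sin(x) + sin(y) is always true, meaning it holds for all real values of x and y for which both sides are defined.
Claim: sin(x+y) = sin(x) + sin(y).
Test a specific point where both sides are defined: x = π, y = -π/4.
LHS = sin(x+y) ≈ 0.7071
RHS = sin(x) + sin(y) ≈ -0.7071
Since 0.7071 ≠ -0.7071, the equation fails at this point, so it cannot hold for all real values of x and y for which both sides are defined.
The correct expansion is sin(x+y) = sin(x)cos(y) + cos(x)sin(y); sine is not additive.

Conclusion: No, this is NOT an identity.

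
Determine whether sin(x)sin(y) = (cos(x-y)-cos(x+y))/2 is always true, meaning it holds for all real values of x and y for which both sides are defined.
Claim: sin(x)sin(y) = (cos(x-y)-cos(x+y))/2.
Reasoning: cos(x-y) = cos(x)cos(y) + sin(x)sin(y) and cos(x+y) = cos(x)cos(y) - sin(x)sin(y). Subtracting, cos(x-y) - cos(x+y) = 2sin(x)sin(y); divide by 2.
So the two sides agree for all real values of x and y for which both sides are defined.

Conclusion: Yes, this is an identity.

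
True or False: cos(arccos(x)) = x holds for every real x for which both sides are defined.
Claim: cos(arccos(x)) = x.
Reasoning: For -1 ≤ x ≤ 1 (where arccos is defined), arccos(x) is by definition an angle whose cosine equals x. Taking the cosine of that angle returns x. (Note the other order, arccos(cos x) = x, is NOT an identity.)
So the two sides agree for every real x for which both sides are defined.

Conclusion: True.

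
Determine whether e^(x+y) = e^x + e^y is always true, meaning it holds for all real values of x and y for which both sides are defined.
Claim: e^(x+y) = e^x + e^y.
Test a specific point where both sides are defined: x = 5, y = -3.
LHS = e^(x+y) ≈ 7.3891
RHS = e^x + e^y ≈ 148.4629
Since 7.3891 ≠ 148.4629, the equation fails at this point, so it cannot hold for all real values of x and y for which both sides are defined.
The correct rule is e^(x+y) = e^x · e^y (a product, not a sum).

Conclusion: No, this is NOT an identity.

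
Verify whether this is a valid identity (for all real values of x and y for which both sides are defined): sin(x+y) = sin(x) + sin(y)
No, this is NOT an identity.

Claim: sin(x+y) = sin(x) + sin(y).
Test a specific point where both sides are defined: x = 3π/4, y = -π/4.
LHS = sin(x+y) ≈ 1.0000
RHS = sin(x) + sin(y) ≈ 0.0000
Since 1.0000 ≠ 0.0000, the equation fails at this point, so it cannot hold for all real values of x and y for which both sides are defined.
The correct expansion is sin(x+y) = sin(x)cos(y) + cos(x)sin(y); sine is not additive.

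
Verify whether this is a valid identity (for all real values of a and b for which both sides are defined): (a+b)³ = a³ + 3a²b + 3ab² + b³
Claim: (a+b)³ = a³ + 3a²b + 3ab² + b³.
Reasoning: (a+b)³ = (a+b)(a+b)² = (a+b)(a² + 2ab + b²) = a³ + 2a²b + ab² + a²b + 2ab² + b³ = a³ + 3a²b + 3ab² + b³.
So the two sides agree for all real values of a and b for which both sides are defined.

Conclusion: Yes, this is an identity.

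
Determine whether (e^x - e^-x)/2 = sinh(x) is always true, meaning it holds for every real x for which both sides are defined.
Claim: (e^x - e^-x)/2 = sinh(x).
Reasoning: This is exactly the definition of the hyperbolic sine: sinh(x) := (e^x - e^-x)/2.
So the two sides agree for every real x for which both sides are defined.

Conclusion: Yes, this is an identity.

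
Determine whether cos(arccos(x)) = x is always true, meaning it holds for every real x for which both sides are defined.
Claim: cos(arccos(x)) = x.
Reasoning: For -1 ≤ x ≤ 1 (where arccos is defined), arccos(x) is by definition an angle whose cosine equals x. Taking the cosine of that angle returns x. (Note the other order, arccos(cos x) = x, is NOT an identity.)
So the two sides agree for every real x for which both sides are defined.

Conclusion: Yes, this is an identity.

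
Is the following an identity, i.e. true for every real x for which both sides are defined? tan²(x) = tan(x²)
Claim: tan²(x) = tan(x²).
Test a specific point where both sides are defined: x = 2π/3.
LHS = tan²(x) ≈ 3.0000
RHS = tan(x²) ≈ 2.9590
Since 3.0000 ≠ 2.9590, the equation fails at this point, so it cannot hold for every real x for which both sides are defined.
tan²(x) means (tan x)², squaring the output; tan(x²) squares the input. These are different functions.

Conclusion: No, this is NOT an identity.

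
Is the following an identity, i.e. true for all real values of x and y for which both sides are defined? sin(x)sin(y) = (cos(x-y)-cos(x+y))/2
Claim: sin(x)sin(y) = (cos(x-y)-cos(x+y))/2.
Reasoning: cos(x-y) = cos(x)cos(y) + sin(x)sin(y) and cos(x+y) = cos(x)cos(y) - sin(x)sin(y). Subtracting, cos(x-y) - cos(x+y) = 2sin(x)sin(y); divide by 2.
So the two sides agree for all real values of x and y for which both sides are defined.

Conclusion: Yes, this is an identity.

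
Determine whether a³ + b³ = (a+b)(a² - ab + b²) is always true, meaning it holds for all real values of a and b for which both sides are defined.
Claim: a³ + b³ = (a+b)(a² - ab + b²).
Reasoning: Expand the right side: (a+b)(a² - ab + b²) = a³ - a²b + ab² + a²b - ab² + b³ = a³ + b³ (the middle terms cancel in pairs).
So the two sides agree for all real values of a and b for which both sides are defined.

Conclusion: Yes, this is an identity.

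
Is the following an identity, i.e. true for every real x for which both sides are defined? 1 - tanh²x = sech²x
Yes, this is an identity.

Claim: 1 - tanh²x = sech²x.
Reasoning: Divide cosh²x - sinh²x = 1 through by cosh²x (never zero): 1 - tanh²x = 1/cosh²x = sech²x.
So the two sides agree for every real x for which both sides are defined.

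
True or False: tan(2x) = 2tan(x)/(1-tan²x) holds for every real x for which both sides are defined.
Claim: tan(2x) = 2tan(x)/(1-tan²x).
Reasoning: tan(2x) = sin(2x)/cos(2x) = 2sin(x)cos(x) / (cos²x - sin²x). Divide numerator and denominator by cos²x: 2tan(x) / (1 - tan²x).
So the two sides agree for every real x for which both sides are defined.

Conclusion: True.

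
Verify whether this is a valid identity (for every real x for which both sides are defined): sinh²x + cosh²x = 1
Claim: sinh²x + cosh²x = 1.
Test a specific point where both sides are defined: x = 3.
LHS = sinh²x + cosh²x ≈ 201.7156
RHS = 1 ≈ 1.0000
Since 201.7156 ≠ 1.0000, the equation fails at this point, so it cannot hold for every real x for which both sides are defined.
The correct hyperbolic identity is cosh²x - sinh²x = 1 (a difference); the sum sinh²x + cosh²x equals cosh(2x).

Conclusion: No, this is NOT an identity.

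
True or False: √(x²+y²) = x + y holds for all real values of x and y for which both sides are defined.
False.

Claim: √(x²+y²) = x + y.
Test a specific point where both sides are defined: x = 3/2, y = 1/2.
LHS = √(x²+y²) ≈ 1.5811
RHS = x + y ≈ 2.0000
Since 1.5811 ≠ 2.0000, the equation fails at this point, so it cannot hold for all real values of x and y for which both sides are defined.
(x+y)² = x² + 2xy + y², not x² + y², so the square root does not split this way.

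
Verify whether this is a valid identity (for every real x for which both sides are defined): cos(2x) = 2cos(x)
Claim: cos(2x) = 2cos(x).
Test a specific point where both sides are defined: x = π/4.
LHS = cos(2x) ≈ 0.0000
RHS = 2cos(x) ≈ 1.4142
Since 0.0000 ≠ 1.4142, the equation fails at this point, so it cannot hold for every real x for which both sides are defined.
The correct double-angle formula is cos(2x) = cos²x - sin²x.

Conclusion: No, this is NOT an identity.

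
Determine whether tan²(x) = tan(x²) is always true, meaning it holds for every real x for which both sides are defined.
No, this is NOT an identity.

Claim: tan²(x) = tan(x²).
Test a specific point where both sides are defined: x = -π/4.
LHS = tan²(x) ≈ 1.0000
RHS = tan(x²) ≈ 0.7092
Since 1.0000 ≠ 0.7092, the equation fails at this point, so it cannot hold for every real x for which both sides are defined.
tan²(x) means (tan x)², squaring the output; tan(x²) squares the input. These are different functions.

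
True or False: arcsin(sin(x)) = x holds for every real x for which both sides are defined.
False.

Claim: arcsin(sin(x)) = x.
Test a specific point where both sides are defined: x = 3π/4.
LHS = arcsin(sin(x)) ≈ 0.7854
RHS = x ≈ 2.3562
Since 0.7854 ≠ 2.3562, the equation fails at this point, so it cannot hold for every real x for which both sides are defined.
arcsin only returns values in [-π/2, π/2], so arcsin(sin(x)) = x holds only for x in that interval, not for all real x.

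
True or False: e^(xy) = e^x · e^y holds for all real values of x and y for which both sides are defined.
Claim: e^(xy) = e^x · e^y.
Test a specific point where both sides are defined: x = 2, y = 3/2.
LHS = e^(xy) ≈ 20.0855
RHS = e^x · e^y ≈ 33.1155
Since 20.0855 ≠ 33.1155, the equation fails at this point, so it cannot hold for all real values of x and y for which both sides are defined.
e^x · e^y = e^(x+y), not e^(xy).

Conclusion: False.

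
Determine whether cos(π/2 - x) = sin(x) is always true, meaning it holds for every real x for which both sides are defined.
Yes, this is an identity.

Claim: cos(π/2 - x) = sin(x).
Reasoning: Use cos(u - v) = cos(u)cos(v) + sin(u)sin(v) with u = π/2, v = x: cos(π/2)cos(x) + sin(π/2)sin(x) = 0·cos(x) + 1·sin(x) = sin(x).
So the two sides agree for every real x for which both sides are defined.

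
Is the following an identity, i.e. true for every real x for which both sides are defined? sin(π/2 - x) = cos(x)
Claim: sin(π/2 - x) = cos(x).
Reasoning: Use sin(u - v) = sin(u)cos(v) - cos(u)sin(v) with u = π/2, v = x: sin(π/2)cos(x) - cos(π/2)sin(x) = 1·cos(x) - 0·sin(x) = cos(x).
So the two sides agree for every real x for which both sides are defined.

Conclusion: Yes, this is an identity.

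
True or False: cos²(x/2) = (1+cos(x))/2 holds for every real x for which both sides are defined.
True.

Claim: cos²(x/2) = (1+cos(x))/2.
Reasoning: Use cos(2θ) = 2cos²θ - 1 with θ = x/2: cos(x) = 2cos²(x/2) - 1. Solving for cos²(x/2) gives (1 + cos(x))/2.
So the two sides agree for every real x for which both sides are defined.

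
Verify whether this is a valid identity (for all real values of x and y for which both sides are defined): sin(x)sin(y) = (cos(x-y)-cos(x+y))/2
Yes, this is an identity.

Claim: sin(x)sin(y) = (cos(x-y)-cos(x+y))/2.
Reasoning: cos(x-y) = cos(x)cos(y) + sin(x)sin(y) and cos(x+y) = cos(x)cos(y) - sin(x)sin(y). Subtracting, cos(x-y) - cos(x+y) = 2sin(x)sin(y); divide by 2.
So the two sides agree for all real values of x and y for which both sides are defined.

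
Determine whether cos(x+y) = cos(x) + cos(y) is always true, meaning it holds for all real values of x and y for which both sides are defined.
No, this is NOT an identity.

Claim: cos(x+y) = cos(x) + cos(y).
Test a specific point where both sides are defined: x = -π/4, y = π/3.
LHS = cos(x+y) ≈ 0.9659
RHS = cos(x) + cos(y) ≈ 1.2071
Since 0.9659 ≠ 1.2071, the equation fails at this point, so it cannot hold for all real values of x and y for which both sides are defined.
The correct expansion is cos(x+y) = cos(x)cos(y) - sin(x)sin(y); cosine is not additive.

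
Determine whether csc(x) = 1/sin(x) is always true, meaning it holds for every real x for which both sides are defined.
Claim: csc(x) = 1/sin(x).
Reasoning: csc(x) is by definition the reciprocal of sin(x), wherever sin(x) ≠ 0.
So the two sides agree for every real x for which both sides are defined.

Conclusion: Yes, this is an identity.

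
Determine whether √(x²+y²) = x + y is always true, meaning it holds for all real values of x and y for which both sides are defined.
Claim: √(x²+y²) = x + y.
Test a specific point where both sides are defined: x = -2, y = 5.
LHS = √(x²+y²) ≈ 5.3852
RHS = x + y ≈ 3.0000
Since 5.3852 ≠ 3.0000, the equation fails at this point, so it cannot hold for all real values of x and y for which both sides are defined.
(x+y)² = x² + 2xy + y², not x² + y², so the square root does not split this way.

Conclusion: No, this is NOT an identity.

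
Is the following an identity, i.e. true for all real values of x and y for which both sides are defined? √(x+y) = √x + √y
No, this is NOT an identity.

Claim: √(x+y) = √x + √y.
Test a specific point where both sides are defined: x = 1, y = 3/2.
LHS = √(x+y) ≈ 1.5811
RHS = √x + √y ≈ 2.2247
Since 1.5811 ≠ 2.2247, the equation fails at this point, so it cannot hold for all real values of x and y for which both sides are defined.
Squaring the right side gives x + 2√(xy) + y, not x + y.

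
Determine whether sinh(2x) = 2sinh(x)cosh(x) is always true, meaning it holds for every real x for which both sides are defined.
Yes, this is an identity.

Claim: sinh(2x) = 2sinh(x)cosh(x).
Reasoning: 2sinh(x)cosh(x) = 2 · (e^x - e^-x)/2 · (e^x + e^-x)/2 = (e^(2x) - e^(-2x))/2 = sinh(2x).
So the two sides agree for every real x for which both sides are defined.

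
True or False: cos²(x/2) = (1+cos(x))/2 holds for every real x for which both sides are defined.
Claim: cos²(x/2) = (1+cos(x))/2.
Reasoning: Use cos(2θ) = 2cos²θ - 1 with θ = x/2: cos(x) = 2cos²(x/2) - 1. Solving for cos²(x/2) gives (1 + cos(x))/2.
So the two sides agree for every real x for which both sides are defined.

Conclusion: True.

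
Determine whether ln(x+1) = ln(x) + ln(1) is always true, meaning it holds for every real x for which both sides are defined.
Claim: ln(x+1) = ln(x) + ln(1).
Test a specific point where both sides are defined: x = 4.
LHS = ln(x+1) ≈ 1.6094
RHS = ln(x) + ln(1) ≈ 1.3863
Since 1.6094 ≠ 1.3863, the equation fails at this point, so it cannot hold for every real x for which both sides are defined.
ln(1) = 0, so the right side is just ln(x), which differs from ln(x+1).

Conclusion: No, this is NOT an identity.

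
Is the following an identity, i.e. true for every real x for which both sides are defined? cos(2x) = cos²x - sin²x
Claim: cos(2x) = cos²x - sin²x.
Reasoning: Put y = x in the addition formula cos(x+y) = cos(x)cos(y) - sin(x)sin(y): cos(2x) = cos²x - sin²x.
So the two sides agree for every real x for which both sides are defined.

Conclusion: Yes, this is an identity.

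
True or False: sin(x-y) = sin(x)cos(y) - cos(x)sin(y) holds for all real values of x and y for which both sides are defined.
Claim: sin(x-y) = sin(x)cos(y) - cos(x)sin(y).
Reasoning: Replace y by -y in sin(x+y) = sin(x)cos(y) + cos(x)sin(y) and use cos(-y) = cos(y), sin(-y) = -sin(y): sin(x-y) = sin(x)cos(y) - cos(x)sin(y).
So the two sides agree for all real values of x and y for which both sides are defined.

Conclusion: True.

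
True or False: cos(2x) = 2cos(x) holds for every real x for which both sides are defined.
False.

Claim: cos(2x) = 2cos(x).
Test a specific point where both sides are defined: x = π/2.
LHS = cos(2x) ≈ -1.0000
RHS = 2cos(x) ≈ 0.0000
Since -1.0000 ≠ 0.0000, the equation fails at this point, so it cannot hold for every real x for which both sides are defined.
The correct double-angle formula is cos(2x) = cos²x - sin²x.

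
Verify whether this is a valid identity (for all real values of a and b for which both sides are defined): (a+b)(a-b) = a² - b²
Claim: (a+b)(a-b) = a² - b².
Reasoning: Expand: (a+b)(a-b) = a² - ab + ba - b² = a² - b² (the cross terms cancel).
So the two sides agree for all real values of a and b for which both sides are defined.

Conclusion: Yes, this is an identity.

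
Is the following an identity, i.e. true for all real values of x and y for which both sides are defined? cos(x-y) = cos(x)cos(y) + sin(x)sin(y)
Claim: cos(x-y) = cos(x)cos(y) + sin(x)sin(y).
Reasoning: Replace y by -y in cos(x+y) = cos(x)cos(y) - sin(x)sin(y) and use cos(-y) = cos(y), sin(-y) = -sin(y): cos(x-y) = cos(x)cos(y) + sin(x)sin(y).
So the two sides agree for all real values of x and y for which both sides are defined.

Conclusion: Yes, this is an identity.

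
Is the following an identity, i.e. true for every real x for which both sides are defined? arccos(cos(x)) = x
No, this is NOT an identity.

Claim: arccos(cos(x)) = x.
Test a specific point where both sides are defined: x = -π/4.
LHS = arccos(cos(x)) ≈ 0.7854
RHS = x ≈ -0.7854
Since 0.7854 ≠ -0.7854, the equation fails at this point, so it cannot hold for every real x for which both sides are defined.
arccos only returns values in [0, π], so arccos(cos(x)) = x holds only for x in that interval, not for all real x.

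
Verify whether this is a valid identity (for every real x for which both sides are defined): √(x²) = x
Claim: √(x²) = x.
Test a specific point where both sides are defined: x = -2.
LHS = √(x²) ≈ 2.0000
RHS = x ≈ -2.0000
Since 2.0000 ≠ -2.0000, the equation fails at this point, so it cannot hold for every real x for which both sides are defined.
√(x²) = |x|, which differs from x whenever x < 0 (both sides are defined for every real x).

Conclusion: No, this is NOT an identity.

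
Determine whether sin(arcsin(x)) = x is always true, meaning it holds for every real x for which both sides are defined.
Claim: sin(arcsin(x)) = x.
Reasoning: For -1 ≤ x ≤ 1 (where arcsin is defined), arcsin(x) is by definition an angle whose sine equals x. Taking the sine of that angle returns x. (Note the other order, arcsin(sin x) = x, is NOT an identity.)
So the two sides agree for every real x for which both sides are defined.

Conclusion: Yes, this is an identity.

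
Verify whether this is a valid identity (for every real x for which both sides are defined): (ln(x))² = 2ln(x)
Claim: (ln(x))² = 2ln(x).
Test a specific point where both sides are defined: x = 3.
LHS = (ln(x))² ≈ 1.2069
RHS = 2ln(x) ≈ 2.1972
Since 1.2069 ≠ 2.1972, the equation fails at this point, so it cannot hold for every real x for which both sides are defined.
2ln(x) equals ln(x²), which is not the same as (ln x)².

Conclusion: No, this is NOT an identity.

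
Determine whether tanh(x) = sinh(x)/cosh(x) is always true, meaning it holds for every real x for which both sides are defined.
Yes, this is an identity.

Claim: tanh(x) = sinh(x)/cosh(x).
Reasoning: tanh(x) is defined as sinh(x)/cosh(x) = (e^x - e^-x)/(e^x + e^-x); cosh(x) ≥ 1 is never zero, so this holds for every real x.
So the two sides agree for every real x for which both sides are defined.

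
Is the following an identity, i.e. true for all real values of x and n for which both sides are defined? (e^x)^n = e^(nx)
Yes, this is an identity.

Claim: (e^x)^n = e^(nx).
Reasoning: e^x is a positive real number, and for a positive base B and real exponent n, B^n = e^(n·ln B). With B = e^x, ln B = x, so (e^x)^n = e^(n·x).
So the two sides agree for all real values of x and n for which both sides are defined.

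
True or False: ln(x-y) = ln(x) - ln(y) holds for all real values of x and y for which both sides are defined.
False.

Claim: ln(x-y) = ln(x) - ln(y).
Test a specific point where both sides are defined: x = 3, y = 3/2.
LHS = ln(x-y) ≈ 0.4055
RHS = ln(x) - ln(y) ≈ 0.6931
Since 0.4055 ≠ 0.6931, the equation fails at this point, so it cannot hold for all real values of x and y for which both sides are defined.
ln(x) - ln(y) = ln(x/y), not ln(x-y).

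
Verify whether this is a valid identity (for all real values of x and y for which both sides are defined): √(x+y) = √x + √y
No, this is NOT an identity.

Claim: √(x+y) = √x + √y.
Test a specific point where both sides are defined: x = 3, y = 2.
LHS = √(x+y) ≈ 2.2361
RHS = √x + √y ≈ 3.1463
Since 2.2361 ≠ 3.1463, the equation fails at this point, so it cannot hold for all real values of x and y for which both sides are defined.
Squaring the right side gives x + 2√(xy) + y, not x + y.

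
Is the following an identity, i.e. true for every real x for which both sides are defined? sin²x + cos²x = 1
Yes, this is an identity.

Claim: sin²x + cos²x = 1.
Reasoning: The point (cos x, sin x) lies on the unit circle X² + Y² = 1, so cos²x + sin²x = 1 for every real x.
So the two sides agree for every real x for which both sides are defined.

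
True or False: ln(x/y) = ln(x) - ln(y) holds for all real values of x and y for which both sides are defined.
True.

Claim: ln(x/y) = ln(x) - ln(y).
Reasoning: Both sides are simultaneously defined only when x, y > 0. Write x = e^p, y = e^q. Then x/y = e^(p-q), so ln(x/y) = p - q = ln(x) - ln(y).
So the two sides agree for all real values of x and y for which both sides are defined.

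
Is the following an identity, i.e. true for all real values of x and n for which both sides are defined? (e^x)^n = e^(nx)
Claim: (e^x)^n = e^(nx).
Reasoning: e^x is a positive real number, and for a positive base B and real exponent n, B^n = e^(n·ln B). With B = e^x, ln B = x, so (e^x)^n = e^(n·x).
So the two sides agree for all real values of x and n for which both sides are defined.

Conclusion: Yes, this is an identity.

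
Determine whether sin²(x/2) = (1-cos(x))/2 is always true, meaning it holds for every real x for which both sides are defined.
Yes, this is an identity.

Claim: sin²(x/2) = (1-cos(x))/2.
Reasoning: Use cos(2θ) = 1 - 2sin²θ with θ = x/2: cos(x) = 1 - 2sin²(x/2). Solving for sin²(x/2) gives (1 - cos(x))/2.
So the two sides agree for every real x for which both sides are defined.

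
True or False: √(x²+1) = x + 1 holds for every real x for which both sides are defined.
Claim: √(x²+1) = x + 1.
Test a specific point where both sides are defined: x = 4.
LHS = √(x²+1) ≈ 4.1231
RHS = x + 1 ≈ 5.0000
Since 4.1231 ≠ 5.0000, the equation fails at this point, so it cannot hold for every real x for which both sides are defined.
(x+1)² = x² + 2x + 1 ≠ x² + 1 unless x = 0.

Conclusion: False.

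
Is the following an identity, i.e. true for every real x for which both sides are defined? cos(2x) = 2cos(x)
Claim: cos(2x) = 2cos(x).
Test a specific point where both sides are defined: x = -π/6.
LHS = cos(2x) ≈ 0.5000
RHS = 2cos(x) ≈ 1.7321
Since 0.5000 ≠ 1.7321, the equation fails at this point, so it cannot hold for every real x for which both sides are defined.
The correct double-angle formula is cos(2x) = cos²x - sin²x.

Conclusion: No, this is NOT an identity.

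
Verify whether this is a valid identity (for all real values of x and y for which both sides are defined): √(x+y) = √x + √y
No, this is NOT an identity.

Claim: √(x+y) = √x + √y.
Test a specific point where both sides are defined: x = 1/2, y = 3/2.
LHS = √(x+y) ≈ 1.4142
RHS = √x + √y ≈ 1.9319
Since 1.4142 ≠ 1.9319, the equation fails at this point, so it cannot hold for all real values of x and y for which both sides are defined.
Squaring the right side gives x + 2√(xy) + y, not x + y.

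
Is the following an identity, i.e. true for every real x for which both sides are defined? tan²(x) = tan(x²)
Claim: tan²(x) = tan(x²).
Test a specific point where both sides are defined: x = π/6.
LHS = tan²(x) ≈ 0.3333
RHS = tan(x²) ≈ 0.2812
Since 0.3333 ≠ 0.2812, the equation fails at this point, so it cannot hold for every real x for which both sides are defined.
tan²(x) means (tan x)², squaring the output; tan(x²) squares the input. These are different functions.

Conclusion: No, this is NOT an identity.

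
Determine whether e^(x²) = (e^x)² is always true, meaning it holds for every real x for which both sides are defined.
Claim: e^(x²) = (e^x)².
Test a specific point where both sides are defined: x = -3.
LHS = e^(x²) ≈ 8103.0839
RHS = (e^x)² ≈ 0.0025
Since 8103.0839 ≠ 0.0025, the equation fails at this point, so it cannot hold for every real x for which both sides are defined.
(e^x)² = e^(2x), and 2x ≠ x² in general.

Conclusion: No, this is NOT an identity.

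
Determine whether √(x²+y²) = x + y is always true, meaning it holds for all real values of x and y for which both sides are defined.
No, this is NOT an identity.

Claim: √(x²+y²) = x + y.
Test a specific point where both sides are defined: x = 4, y = 2.
LHS = √(x²+y²) ≈ 4.4721
RHS = x + y ≈ 6.0000
Since 4.4721 ≠ 6.0000, the equation fails at this point, so it cannot hold for all real values of x and y for which both sides are defined.
(x+y)² = x² + 2xy + y², not x² + y², so the square root does not split this way.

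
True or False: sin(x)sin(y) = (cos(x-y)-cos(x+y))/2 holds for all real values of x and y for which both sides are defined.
True.

Claim: sin(x)sin(y) = (cos(x-y)-cos(x+y))/2.
Reasoning: cos(x-y) = cos(x)cos(y) + sin(x)sin(y) and cos(x+y) = cos(x)cos(y) - sin(x)sin(y). Subtracting, cos(x-y) - cos(x+y) = 2sin(x)sin(y); divide by 2.
So the two sides agree for all real values of x and y for which both sides are defined.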